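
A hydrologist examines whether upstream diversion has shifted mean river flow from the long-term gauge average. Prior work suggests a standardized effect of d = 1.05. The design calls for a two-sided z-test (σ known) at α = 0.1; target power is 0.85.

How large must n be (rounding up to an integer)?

For power 0.85 need Φ(δ − z_{0.05}) = 0.85, so δ = z_{0.05} + z_{0.15} = 1.645 + 1.036 = 2.681.
(The Φ(−δ − z_{α/2}) term is vanishingly small for δ > 0 and is dropped in the standard sample-size formula.)
δ = d·√n ⇒ n = (δ/d)² = (2.681 / 1.05)² = 6.52.
Rounding up, n = 7.

n = 7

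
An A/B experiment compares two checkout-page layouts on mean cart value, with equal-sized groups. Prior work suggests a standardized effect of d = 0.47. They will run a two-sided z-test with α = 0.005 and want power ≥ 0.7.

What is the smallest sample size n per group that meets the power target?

n = 101 per group

Set Φ(δ − 2.807) = 0.7; then δ − 2.807 = Φ⁻¹(0.7) = 0.524, giving δ = 3.331.
(The Φ(−δ − z_{α/2}) term is vanishingly small for δ > 0 and is dropped in the standard sample-size formula.)
δ = d·√(n/2) ⇒ n = 2(δ/d)² = 2 × (3.331 / 0.47)² = 100.48.
Rounding up, n = 101 per group.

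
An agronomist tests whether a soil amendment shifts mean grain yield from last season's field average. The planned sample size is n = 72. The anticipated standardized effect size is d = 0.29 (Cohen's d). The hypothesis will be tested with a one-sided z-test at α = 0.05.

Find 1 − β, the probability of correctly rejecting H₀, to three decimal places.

Noncentrality parameter: δ = d·√n = 0.29 × √72 = 2.4607
Critical value for a one-sided test at α = 0.05: z_α = 1.645.
Power = Φ(δ − 1.645) = Φ(0.816) = 0.7927.

Power ≈ 0.793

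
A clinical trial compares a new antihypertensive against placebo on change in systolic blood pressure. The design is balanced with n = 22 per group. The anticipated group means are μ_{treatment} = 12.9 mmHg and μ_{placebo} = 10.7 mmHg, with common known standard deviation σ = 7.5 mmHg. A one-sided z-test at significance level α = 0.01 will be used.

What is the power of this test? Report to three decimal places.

Power ≈ 0.088

Standardized effect: d = |μ_{treatment} − μ_{placebo}| / σ = |12.9 − 10.7| / 7.5 = 0.2933
Noncentrality parameter: λ = d·√(n/2) = 0.2933 × √(22/2) = 0.9729
Critical value for a one-sided test at α = 0.01: z_α = 2.326.
Power = P(Z > 2.326 − λ) = Φ(-1.353) = 0.0880.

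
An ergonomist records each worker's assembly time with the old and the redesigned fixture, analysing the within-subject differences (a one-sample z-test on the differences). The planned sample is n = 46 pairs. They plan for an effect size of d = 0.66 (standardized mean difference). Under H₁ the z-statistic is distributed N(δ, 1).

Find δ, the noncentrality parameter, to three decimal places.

The noncentrality parameter scales effect size by the design's sample-size factor: δ = d·√n = 0.66 × √46 = 4.4763

δ ≈ 4.476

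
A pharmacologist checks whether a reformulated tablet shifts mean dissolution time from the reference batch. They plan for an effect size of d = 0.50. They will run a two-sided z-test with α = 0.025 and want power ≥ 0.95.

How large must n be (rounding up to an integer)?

For power 0.95 need Φ(δ − z_{0.0125}) = 0.95, so δ = z_{0.0125} + z_{0.05} = 2.241 + 1.645 = 3.886.
(The Φ(−δ − z_{α/2}) term is vanishingly small for δ > 0 and is dropped in the standard sample-size formula.)
δ = d·√n ⇒ n = (δ/d)² = (3.886 / 0.50)² = 60.41.
Rounding up, n = 61.

n = 61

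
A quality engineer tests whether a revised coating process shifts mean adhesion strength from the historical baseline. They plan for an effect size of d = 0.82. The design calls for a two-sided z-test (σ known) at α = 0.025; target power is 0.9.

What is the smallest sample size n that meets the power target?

For power 0.9 need Φ(δ − z_{0.0125}) = 0.9, so δ = z_{0.0125} + z_{0.10} = 2.241 + 1.282 = 3.523.
(The Φ(−δ − z_{α/2}) term is vanishingly small for δ > 0 and is dropped in the standard sample-size formula.)
δ = d·√n ⇒ n = (δ/d)² = (3.523 / 0.82)² = 18.46.
Rounding up, n = 19.

n = 19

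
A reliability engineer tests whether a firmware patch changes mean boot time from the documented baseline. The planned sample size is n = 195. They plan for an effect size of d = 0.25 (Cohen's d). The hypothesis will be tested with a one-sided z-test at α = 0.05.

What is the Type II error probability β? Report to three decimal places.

β ≈ 0.032

Noncentrality parameter: δ = d·√n = 0.25 × √195 = 3.4911
One-sided α = 0.05 → critical value z_{0.05} = 1.645.
Power = P(Z > 1.645 − δ) = Φ(1.846) = 0.9676.
Type II error: β = 1 − power = 1 − 0.9676 = 0.0324.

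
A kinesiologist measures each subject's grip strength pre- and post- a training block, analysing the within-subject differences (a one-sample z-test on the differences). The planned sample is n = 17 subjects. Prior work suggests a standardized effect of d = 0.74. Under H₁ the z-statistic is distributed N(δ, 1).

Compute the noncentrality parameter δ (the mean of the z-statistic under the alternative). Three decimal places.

The noncentrality parameter scales effect size by the design's sample-size factor: δ = d·√n = 0.74 × √17 = 3.0511

δ ≈ 3.051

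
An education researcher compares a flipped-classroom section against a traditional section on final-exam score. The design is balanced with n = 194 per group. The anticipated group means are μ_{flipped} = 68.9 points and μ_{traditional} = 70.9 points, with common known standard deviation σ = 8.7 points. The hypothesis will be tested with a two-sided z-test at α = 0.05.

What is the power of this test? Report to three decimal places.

Power ≈ 0.620

Standardized effect: d = |μ_{flipped} − μ_{traditional}| / σ = |68.9 − 70.9| / 8.7 = 0.2299
Noncentrality parameter: δ = d·√(n/2) = 0.2299 × √(194/2) = 2.2641
Two-sided α = 0.05 → critical value z_{0.025} = 1.960.
Power = Φ(δ − 1.960) + Φ(−δ − 1.960) = Φ(0.304) + Φ(-4.224) = 0.6195 + 0.0000 = 0.6195.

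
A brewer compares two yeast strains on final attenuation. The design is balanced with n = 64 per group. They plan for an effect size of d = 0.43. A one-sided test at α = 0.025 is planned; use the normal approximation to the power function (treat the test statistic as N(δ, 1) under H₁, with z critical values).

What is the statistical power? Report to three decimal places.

Power ≈ 0.682

Noncentrality parameter: δ = d·√(n/2) = 0.43 × √(64/2) = 2.4324
Critical value for a one-sided test at α = 0.025: z_α = 1.960.
Power = Φ(δ − 1.960) = Φ(0.472) = 0.6817.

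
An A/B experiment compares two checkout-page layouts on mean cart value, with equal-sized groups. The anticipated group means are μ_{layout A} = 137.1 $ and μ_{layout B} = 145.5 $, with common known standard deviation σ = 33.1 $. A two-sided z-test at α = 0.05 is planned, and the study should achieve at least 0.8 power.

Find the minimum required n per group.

n = 244 per group

Standardized effect: d = |μ_{layout A} − μ_{layout B}| / σ = |137.1 − 145.5| / 33.1 = 0.2538
For power 0.8 need Φ(δ − z_{0.025}) = 0.8, so δ = z_{0.025} + z_{0.20} = 1.960 + 0.842 = 2.802.
(The Φ(−δ − z_{α/2}) term is vanishingly small for δ > 0 and is dropped in the standard sample-size formula.)
δ = d·√(n/2) ⇒ n = 2(δ/d)² = 2 × (2.802 / 0.2538)² = 243.74.
Rounding up, n = 244 per group.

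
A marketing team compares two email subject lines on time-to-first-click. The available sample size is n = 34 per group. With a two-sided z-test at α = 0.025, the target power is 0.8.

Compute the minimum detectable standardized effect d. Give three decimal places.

Required noncentrality: δ = z_{0.0125} + z_{0.20} = 2.241 + 0.842 = 3.083.
(Lower-tail contribution to power is negligible for δ > 0.)
δ = d·√(n/2) ⇒ d = δ/√(n/2) = 3.083/√(34/2) = 0.7477.

d ≈ 0.748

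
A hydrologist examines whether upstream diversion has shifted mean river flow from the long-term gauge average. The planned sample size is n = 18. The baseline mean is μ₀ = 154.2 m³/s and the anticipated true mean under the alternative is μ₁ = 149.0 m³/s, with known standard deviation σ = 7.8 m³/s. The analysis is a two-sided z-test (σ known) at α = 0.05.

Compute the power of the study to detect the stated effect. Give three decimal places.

Standardized effect: d = |μ₁ − μ₀| / σ = |149.0 − 154.2| / 7.8 = 0.6667
Noncentrality parameter: δ = d·√n = 0.6667 × √18 = 2.8284
Two-sided α = 0.05 → critical value z_{0.025} = 1.960.
Power = Φ(δ − 1.960) + Φ(−δ − 1.960) = Φ(0.868) + Φ(-4.788) = 0.8074 + 0.0000 = 0.8074.

Power ≈ 0.807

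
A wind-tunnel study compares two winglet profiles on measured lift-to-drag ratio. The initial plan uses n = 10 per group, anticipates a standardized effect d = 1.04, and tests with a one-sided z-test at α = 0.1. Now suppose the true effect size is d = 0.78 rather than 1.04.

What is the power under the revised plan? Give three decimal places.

With d = 0.78: δ = d·√(n/2) = 0.78 × √(10/2) = 1.7441. Critical value z_{0.1} = 1.282.
Revised power = P(Z > 1.282 − δ) = Φ(0.463) = 0.6782.

Power ≈ 0.678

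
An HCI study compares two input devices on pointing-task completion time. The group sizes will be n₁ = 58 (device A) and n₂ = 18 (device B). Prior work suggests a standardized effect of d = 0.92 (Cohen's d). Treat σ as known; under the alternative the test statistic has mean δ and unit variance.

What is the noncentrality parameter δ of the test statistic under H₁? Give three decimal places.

The noncentrality parameter scales effect size by the design's sample-size factor: δ = d / √(1/n₁ + 1/n₂) = 0.92 / √(1/58 + 1/18) = 3.4098

δ ≈ 3.410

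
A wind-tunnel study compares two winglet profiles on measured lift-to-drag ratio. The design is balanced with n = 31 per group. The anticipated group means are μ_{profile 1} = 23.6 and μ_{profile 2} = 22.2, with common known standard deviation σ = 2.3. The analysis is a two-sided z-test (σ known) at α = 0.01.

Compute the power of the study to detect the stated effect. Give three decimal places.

Standardized effect: d = |μ_{profile 1} − μ_{profile 2}| / σ = |23.6 − 22.2| / 2.3 = 0.6087
Noncentrality parameter: δ = d·√(n/2) = 0.6087 × √(31/2) = 2.3964
Two-sided α = 0.01 → critical value z_{0.005} = 2.576.
Power = Φ(δ − 2.576) + Φ(−δ − 2.576) = Φ(-0.179) + Φ(-4.972) = 0.4288 + 0.0000 = 0.4288.

Power ≈ 0.429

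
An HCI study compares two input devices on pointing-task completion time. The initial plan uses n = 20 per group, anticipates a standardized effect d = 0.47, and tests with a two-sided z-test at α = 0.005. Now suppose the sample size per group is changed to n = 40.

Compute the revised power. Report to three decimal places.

Power ≈ 0.240

With n = 40 per group: δ = d·√(n/2) = 0.47 × √(40/2) = 2.1019. Critical value z_{0.0025} = 2.807.
Revised power = Φ(δ − 2.807) + Φ(−δ − 2.807) = Φ(-0.705) + Φ(-4.909) = 0.2404 + 0.0000 = 0.2404.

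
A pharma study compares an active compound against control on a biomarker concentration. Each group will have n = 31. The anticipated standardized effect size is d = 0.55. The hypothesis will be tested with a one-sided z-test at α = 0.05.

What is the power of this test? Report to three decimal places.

Noncentrality parameter: δ = d·√(n/2) = 0.55 × √(31/2) = 2.1654
Critical value for a one-sided test at α = 0.05: z_α = 1.645.
Power = P(Z > 1.645 − δ) = Φ(0.520) = 0.6986.

Power ≈ 0.699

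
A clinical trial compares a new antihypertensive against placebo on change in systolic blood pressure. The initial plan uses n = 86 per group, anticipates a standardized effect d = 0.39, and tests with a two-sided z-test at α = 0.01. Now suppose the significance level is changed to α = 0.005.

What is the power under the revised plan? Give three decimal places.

δ = d·√(n/2) = 0.39 × √(86/2) = 2.5574 (unchanged). New critical value: z_{0.0025} = 2.807.
Revised power = Φ(δ − 2.807) + Φ(−δ − 2.807) = Φ(-0.250) + Φ(-5.364) = 0.4014 + 0.0000 = 0.4014.

Power ≈ 0.401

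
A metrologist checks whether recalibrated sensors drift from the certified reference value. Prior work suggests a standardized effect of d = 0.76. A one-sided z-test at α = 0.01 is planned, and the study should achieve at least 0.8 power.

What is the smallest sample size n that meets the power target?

n = 18

For power 0.8 need Φ(δ − z_{0.01}) = 0.8, so δ = z_{0.01} + z_{0.20} = 2.326 + 0.842 = 3.168.
δ = d·√n ⇒ n = (δ/d)² = (3.168 / 0.76)² = 17.38.
Rounding up, n = 18.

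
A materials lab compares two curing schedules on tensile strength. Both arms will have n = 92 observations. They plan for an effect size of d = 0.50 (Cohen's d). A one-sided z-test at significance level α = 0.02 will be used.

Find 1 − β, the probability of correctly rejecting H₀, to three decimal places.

Power ≈ 0.909

Noncentrality parameter: δ = d·√(n/2) = 0.50 × √(92/2) = 3.3912
One-sided α = 0.02 → critical value z_{0.02} = 2.054.
Power = Φ(δ − 2.054) = Φ(1.337) = 0.9095.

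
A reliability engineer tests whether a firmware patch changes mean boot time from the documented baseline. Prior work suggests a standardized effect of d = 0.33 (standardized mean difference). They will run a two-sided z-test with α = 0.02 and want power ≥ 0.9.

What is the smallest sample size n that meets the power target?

n = 120

Set Φ(δ − 2.326) = 0.9; then δ − 2.326 = Φ⁻¹(0.9) = 1.282, giving δ = 3.608.
(The Φ(−δ − z_{α/2}) term is vanishingly small for δ > 0 and is dropped in the standard sample-size formula.)
δ = d·√n ⇒ n = (δ/d)² = (3.608 / 0.33)² = 119.53.
Round up to the next whole unit.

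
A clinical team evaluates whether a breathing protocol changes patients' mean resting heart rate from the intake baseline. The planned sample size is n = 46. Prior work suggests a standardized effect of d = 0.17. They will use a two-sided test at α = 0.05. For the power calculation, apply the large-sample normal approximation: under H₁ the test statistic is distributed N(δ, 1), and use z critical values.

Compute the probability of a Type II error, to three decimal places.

β ≈ 0.789

Noncentrality parameter: δ = d·√n = 0.17 × √46 = 1.1530
Two-sided α = 0.05 → critical value z_{0.025} = 1.960.
Power = Φ(δ − 1.960) + Φ(−δ − 1.960) = Φ(-0.807) + Φ(-3.113) = 0.2098 + 0.0009 = 0.2108.
Type II error: β = 1 − power = 1 − 0.2108 = 0.7892.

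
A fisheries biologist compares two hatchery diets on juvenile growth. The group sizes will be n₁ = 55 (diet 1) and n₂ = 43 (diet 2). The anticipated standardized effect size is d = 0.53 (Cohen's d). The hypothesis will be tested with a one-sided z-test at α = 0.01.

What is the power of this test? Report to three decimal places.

Power ≈ 0.609

Noncentrality parameter: δ = d / √(1/n₁ + 1/n₂) = 0.53 / √(1/55 + 1/43) = 2.6036
Critical value for a one-sided test at α = 0.01: z_α = 2.326.
Power = Φ(δ − 2.326) = Φ(0.277) = 0.6092.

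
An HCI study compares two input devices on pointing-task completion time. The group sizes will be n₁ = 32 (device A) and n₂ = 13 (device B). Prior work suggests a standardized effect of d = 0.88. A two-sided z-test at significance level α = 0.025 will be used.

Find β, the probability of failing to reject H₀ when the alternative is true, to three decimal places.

Noncentrality parameter: λ = d / √(1/n₁ + 1/n₂) = 0.88 / √(1/32 + 1/13) = 2.6756
Two-sided α = 0.025 → critical value z_{0.0125} = 2.241.
Power = Φ(λ − 2.241) + Φ(−λ − 2.241) = Φ(0.434) + Φ(-4.917) = 0.6679 + 0.0000 = 0.6679.
Type II error: β = 1 − power = 1 − 0.6679 = 0.3321.

β ≈ 0.332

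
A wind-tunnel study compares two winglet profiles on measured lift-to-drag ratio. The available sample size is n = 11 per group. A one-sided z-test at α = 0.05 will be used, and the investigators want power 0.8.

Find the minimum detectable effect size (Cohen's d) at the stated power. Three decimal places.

Required noncentrality: δ = z_{0.05} + z_{0.20} = 1.645 + 0.842 = 2.486.
δ = d·√(n/2) ⇒ d = δ/√(n/2) = 2.486/√(11/2) = 1.0602.

d ≈ 1.060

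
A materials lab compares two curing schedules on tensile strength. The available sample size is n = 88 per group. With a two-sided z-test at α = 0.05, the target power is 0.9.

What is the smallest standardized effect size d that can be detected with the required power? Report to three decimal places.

d ≈ 0.489

Required noncentrality: δ = z_{0.025} + z_{0.10} = 1.960 + 1.282 = 3.242.
(The second rejection-region term Φ(−δ − z_{α/2}) is negligible and dropped.)
δ = d·√(n/2) ⇒ d = δ/√(n/2) = 3.242/√(88/2) = 0.4887.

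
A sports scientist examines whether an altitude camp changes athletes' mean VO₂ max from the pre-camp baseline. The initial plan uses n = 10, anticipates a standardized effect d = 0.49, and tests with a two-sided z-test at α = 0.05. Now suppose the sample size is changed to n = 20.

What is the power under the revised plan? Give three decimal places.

With n = 20: δ = d·√n = 0.49 × √20 = 2.1913. Critical value z_{0.025} = 1.960.
Revised power = Φ(δ − 1.960) + Φ(−δ − 1.960) = Φ(0.231) + Φ(-4.151) = 0.5915 + 0.0000 = 0.5915.

Power ≈ 0.592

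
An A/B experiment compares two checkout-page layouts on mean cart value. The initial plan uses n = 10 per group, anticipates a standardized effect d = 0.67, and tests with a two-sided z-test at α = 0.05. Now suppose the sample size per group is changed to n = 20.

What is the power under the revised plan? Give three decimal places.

With n = 20 per group: δ = d·√(n/2) = 0.67 × √(20/2) = 2.1187. Critical value z_{0.025} = 1.960.
Revised power = Φ(δ − 1.960) + Φ(−δ − 1.960) = Φ(0.159) + Φ(-4.079) = 0.5631 + 0.0000 = 0.5631.

Power ≈ 0.563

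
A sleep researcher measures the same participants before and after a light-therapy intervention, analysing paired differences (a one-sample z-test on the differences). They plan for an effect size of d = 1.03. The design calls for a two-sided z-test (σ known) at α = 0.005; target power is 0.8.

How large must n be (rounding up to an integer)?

n = 13

Set Φ(δ − 2.807) = 0.8; then δ − 2.807 = Φ⁻¹(0.8) = 0.842, giving δ = 3.649.
(Ignoring the negligible lower-tail rejection probability gives the usual closed-form inversion.)
δ = d·√n ⇒ n = (δ/d)² = (3.649 / 1.03)² = 12.55.
Round up to the next whole unit.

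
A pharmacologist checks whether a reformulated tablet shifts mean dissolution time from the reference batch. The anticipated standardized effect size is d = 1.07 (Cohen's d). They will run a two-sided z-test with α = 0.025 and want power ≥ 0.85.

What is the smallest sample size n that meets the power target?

Set Φ(δ − 2.241) = 0.85; then δ − 2.241 = Φ⁻¹(0.85) = 1.036, giving δ = 3.278.
(Ignoring the negligible lower-tail rejection probability gives the usual closed-form inversion.)
δ = d·√n ⇒ n = (δ/d)² = (3.278 / 1.07)² = 9.38.
Round up to the next whole unit.

n = 10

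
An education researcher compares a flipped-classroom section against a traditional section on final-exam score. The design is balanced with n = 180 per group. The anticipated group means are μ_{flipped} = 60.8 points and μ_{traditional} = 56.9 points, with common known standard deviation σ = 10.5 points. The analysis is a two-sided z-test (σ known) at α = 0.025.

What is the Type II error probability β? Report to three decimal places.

Standardized effect: d = |μ_{flipped} − μ_{traditional}| / σ = |60.8 − 56.9| / 10.5 = 0.3714
Noncentrality parameter: δ = d·√(n/2) = 0.3714 × √(180/2) = 3.5237
Two-sided α = 0.025 → critical value z_{0.0125} = 2.241.
Power = Φ(δ − 2.241) + Φ(−δ − 2.241) = Φ(1.282) + Φ(-5.765) = 0.9001 + 0.0000 = 0.9001.
Type II error: β = 1 − power = 1 − 0.9001 = 0.0999.

β ≈ 0.100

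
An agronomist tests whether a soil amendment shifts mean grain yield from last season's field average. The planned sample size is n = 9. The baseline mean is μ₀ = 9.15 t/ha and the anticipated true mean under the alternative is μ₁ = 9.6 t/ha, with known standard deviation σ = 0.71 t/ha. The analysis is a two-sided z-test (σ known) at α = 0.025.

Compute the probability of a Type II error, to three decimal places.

β ≈ 0.633

Standardized effect: d = |μ₁ − μ₀| / σ = |9.6 − 9.15| / 0.71 = 0.6338
Noncentrality parameter: δ = d·√n = 0.6338 × √9 = 1.9014
Two-sided α = 0.025 → critical value z_{0.0125} = 2.241.
Power = Φ(δ − 2.241) + Φ(−δ − 2.241) = Φ(-0.340) + Φ(-4.143) = 0.3669 + 0.0000 = 0.3669.
Type II error: β = 1 − power = 1 − 0.3669 = 0.6331.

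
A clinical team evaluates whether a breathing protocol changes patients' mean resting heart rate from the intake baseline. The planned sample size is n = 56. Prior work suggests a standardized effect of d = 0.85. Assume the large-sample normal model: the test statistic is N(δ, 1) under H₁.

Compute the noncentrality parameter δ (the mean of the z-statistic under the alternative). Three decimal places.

δ = d·√n = 0.85 × √56 = 6.3608

δ ≈ 6.361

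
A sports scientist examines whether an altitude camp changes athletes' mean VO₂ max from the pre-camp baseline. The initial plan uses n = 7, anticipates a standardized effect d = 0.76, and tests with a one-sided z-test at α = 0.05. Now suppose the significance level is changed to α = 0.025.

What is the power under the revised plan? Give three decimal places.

Power ≈ 0.520

δ = d·√n = 0.76 × √7 = 2.0108 (unchanged). New critical value: z_{0.025} = 1.960.
Revised power = P(Z > 1.960 − δ) = Φ(0.051) = 0.5203.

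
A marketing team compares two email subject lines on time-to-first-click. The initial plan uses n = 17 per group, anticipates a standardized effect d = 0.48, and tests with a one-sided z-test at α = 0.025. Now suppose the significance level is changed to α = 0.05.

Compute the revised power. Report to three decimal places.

Power ≈ 0.403

δ = d·√(n/2) = 0.48 × √(17/2) = 1.3994 (unchanged). New critical value: z_{0.05} = 1.645.
Revised power = P(Z > 1.645 − δ) = Φ(-0.245) = 0.4031.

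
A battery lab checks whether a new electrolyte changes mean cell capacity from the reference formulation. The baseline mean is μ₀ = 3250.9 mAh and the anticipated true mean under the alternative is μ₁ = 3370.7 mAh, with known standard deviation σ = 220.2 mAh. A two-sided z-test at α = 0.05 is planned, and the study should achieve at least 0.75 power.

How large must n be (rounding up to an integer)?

n = 24

Standardized effect: d = |μ₁ − μ₀| / σ = |3370.7 − 3250.9| / 220.2 = 0.5441
Set Φ(δ − 1.960) = 0.75; then δ − 1.960 = Φ⁻¹(0.75) = 0.674, giving δ = 2.634.
(The Φ(−δ − z_{α/2}) term is vanishingly small for δ > 0 and is dropped in the standard sample-size formula.)
δ = d·√n ⇒ n = (δ/d)² = (2.634 / 0.5441)² = 23.45.
Rounding up, n = 24.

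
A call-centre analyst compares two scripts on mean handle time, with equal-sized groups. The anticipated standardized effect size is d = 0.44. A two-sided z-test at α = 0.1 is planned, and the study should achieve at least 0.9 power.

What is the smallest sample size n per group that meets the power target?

For power 0.9 need Φ(δ − z_{0.05}) = 0.9, so δ = z_{0.05} + z_{0.10} = 1.645 + 1.282 = 2.926.
(The Φ(−δ − z_{α/2}) term is vanishingly small for δ > 0 and is dropped in the standard sample-size formula.)
δ = d·√(n/2) ⇒ n = 2(δ/d)² = 2 × (2.926 / 0.44)² = 88.47.
Rounding up, n = 89 per group.

n = 89 per group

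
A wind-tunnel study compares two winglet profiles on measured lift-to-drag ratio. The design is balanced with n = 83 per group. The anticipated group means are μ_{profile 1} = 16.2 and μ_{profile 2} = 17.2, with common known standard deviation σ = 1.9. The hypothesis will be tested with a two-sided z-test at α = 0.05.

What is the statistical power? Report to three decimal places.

Power ≈ 0.924

Standardized effect: d = |μ_{profile 1} − μ_{profile 2}| / σ = |16.2 − 17.2| / 1.9 = 0.5263
Noncentrality parameter: δ = d·√(n/2) = 0.5263 × √(83/2) = 3.3906
Critical value for a two-sided test at α = 0.05: z_{α/2} = 1.960.
Power = Φ(δ − 1.960) + Φ(−δ − 1.960) = Φ(1.431) + Φ(-5.351) = 0.9237 + 0.0000 = 0.9237.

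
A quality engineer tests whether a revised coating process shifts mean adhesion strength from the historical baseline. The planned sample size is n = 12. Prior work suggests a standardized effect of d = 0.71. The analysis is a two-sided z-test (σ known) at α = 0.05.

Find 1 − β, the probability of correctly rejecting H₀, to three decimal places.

Noncentrality parameter: δ = d·√n = 0.71 × √12 = 2.4595
Critical value for a two-sided test at α = 0.05: z_{α/2} = 1.960.
Power = Φ(δ − 1.960) + Φ(−δ − 1.960) = Φ(0.500) + Φ(-4.419) = 0.6913 + 0.0000 = 0.6913.

Power ≈ 0.691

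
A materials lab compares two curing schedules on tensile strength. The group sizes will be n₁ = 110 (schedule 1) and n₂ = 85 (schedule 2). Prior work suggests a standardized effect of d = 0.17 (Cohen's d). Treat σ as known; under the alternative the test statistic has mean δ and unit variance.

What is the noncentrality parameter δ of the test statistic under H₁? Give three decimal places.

δ = d / √(1/n₁ + 1/n₂) = 0.17 / √(1/110 + 1/85) = 1.1772

δ ≈ 1.177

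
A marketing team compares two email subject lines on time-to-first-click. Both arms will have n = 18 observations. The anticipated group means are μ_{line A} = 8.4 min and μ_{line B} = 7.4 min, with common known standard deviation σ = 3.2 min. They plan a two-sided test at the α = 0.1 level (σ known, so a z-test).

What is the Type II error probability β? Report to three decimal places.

Standardized effect: d = |μ_{line A} − μ_{line B}| / σ = |8.4 − 7.4| / 3.2 = 0.3125
Noncentrality parameter: δ = d·√(n/2) = 0.3125 × √(18/2) = 0.9375
Critical value for a two-sided test at α = 0.1: z_{α/2} = 1.645.
Power = Φ(δ − 1.645) + Φ(−δ − 1.645) = Φ(-0.707) + Φ(-2.582) = 0.2397 + 0.0049 = 0.2446.
Type II error: β = 1 − power = 1 − 0.2446 = 0.7554.

β ≈ 0.755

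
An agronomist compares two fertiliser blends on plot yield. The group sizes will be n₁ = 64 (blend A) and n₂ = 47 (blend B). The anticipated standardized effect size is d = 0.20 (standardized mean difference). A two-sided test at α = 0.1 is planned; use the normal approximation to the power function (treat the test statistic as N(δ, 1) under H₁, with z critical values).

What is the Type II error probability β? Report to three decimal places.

Noncentrality parameter: δ = d / √(1/n₁ + 1/n₂) = 0.20 / √(1/64 + 1/47) = 1.0411
Critical value for a two-sided test at α = 0.1: z_{α/2} = 1.645.
Power = Φ(δ − 1.645) + Φ(−δ − 1.645) = Φ(-0.604) + Φ(-2.686) = 0.2730 + 0.0036 = 0.2766.
Type II error: β = 1 − power = 1 − 0.2766 = 0.7234.

β ≈ 0.723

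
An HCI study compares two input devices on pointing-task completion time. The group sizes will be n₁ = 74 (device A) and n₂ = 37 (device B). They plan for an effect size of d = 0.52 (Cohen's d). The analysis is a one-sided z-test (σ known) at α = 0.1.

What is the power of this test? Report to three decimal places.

Noncentrality parameter: δ = d / √(1/n₁ + 1/n₂) = 0.52 / √(1/74 + 1/37) = 2.5826
One-sided α = 0.1 → critical value z_{0.1} = 1.282.
Power = P(Z > 1.282 − δ) = Φ(1.301) = 0.9034.

Power ≈ 0.903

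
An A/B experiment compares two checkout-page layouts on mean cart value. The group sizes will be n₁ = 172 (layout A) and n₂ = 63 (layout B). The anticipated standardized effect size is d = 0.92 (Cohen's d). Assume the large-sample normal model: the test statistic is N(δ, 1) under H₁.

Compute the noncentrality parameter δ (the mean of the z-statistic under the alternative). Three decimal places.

δ = d / √(1/n₁ + 1/n₂) = 0.92 / √(1/172 + 1/63) = 6.2472

δ ≈ 6.247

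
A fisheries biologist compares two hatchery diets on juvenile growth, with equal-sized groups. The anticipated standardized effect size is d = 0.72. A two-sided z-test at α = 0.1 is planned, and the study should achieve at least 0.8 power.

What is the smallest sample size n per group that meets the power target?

n = 24 per group

For power 0.8 need Φ(δ − z_{0.05}) = 0.8, so δ = z_{0.05} + z_{0.20} = 1.645 + 0.842 = 2.486.
(The Φ(−δ − z_{α/2}) term is vanishingly small for δ > 0 and is dropped in the standard sample-size formula.)
δ = d·√(n/2) ⇒ n = 2(δ/d)² = 2 × (2.486 / 0.72)² = 23.85.
Rounding up, n = 24 per group.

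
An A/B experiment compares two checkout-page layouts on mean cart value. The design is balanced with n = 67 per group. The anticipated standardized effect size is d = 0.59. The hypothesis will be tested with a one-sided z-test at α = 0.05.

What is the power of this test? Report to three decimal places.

Power ≈ 0.962

Noncentrality parameter: δ = d·√(n/2) = 0.59 × √(67/2) = 3.4149
One-sided α = 0.05 → critical value z_{0.05} = 1.645.
Power = Φ(δ − 1.645) = Φ(1.770) = 0.9616.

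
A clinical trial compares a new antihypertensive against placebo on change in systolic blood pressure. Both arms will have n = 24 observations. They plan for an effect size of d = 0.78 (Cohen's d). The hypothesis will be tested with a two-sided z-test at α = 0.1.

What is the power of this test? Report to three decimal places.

Noncentrality parameter: λ = d·√(n/2) = 0.78 × √(24/2) = 2.7020
Two-sided α = 0.1 → critical value z_{0.05} = 1.645.
Power = Φ(λ − 1.645) + Φ(−λ − 1.645) = Φ(1.057) + Φ(-4.347) = 0.8548 + 0.0000 = 0.8548.

Power ≈ 0.855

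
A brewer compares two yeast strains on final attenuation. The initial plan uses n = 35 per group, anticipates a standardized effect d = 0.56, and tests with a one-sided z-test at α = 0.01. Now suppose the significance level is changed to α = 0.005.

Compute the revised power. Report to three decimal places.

Power ≈ 0.408

δ = d·√(n/2) = 0.56 × √(35/2) = 2.3426 (unchanged). New critical value: z_{0.005} = 2.576.
Revised power = Φ(δ − 2.576) = Φ(-0.233) = 0.4078.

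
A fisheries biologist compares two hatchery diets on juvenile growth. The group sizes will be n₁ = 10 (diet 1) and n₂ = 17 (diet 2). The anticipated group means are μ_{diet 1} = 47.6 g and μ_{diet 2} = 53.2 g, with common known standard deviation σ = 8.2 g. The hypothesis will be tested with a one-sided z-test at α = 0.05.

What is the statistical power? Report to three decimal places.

Standardized effect: d = |μ_{diet 1} − μ_{diet 2}| / σ = |47.6 − 53.2| / 8.2 = 0.6829
Noncentrality parameter: δ = d / √(1/n₁ + 1/n₂) = 0.6829 / √(1/10 + 1/17) = 1.7136
Critical value for a one-sided test at α = 0.05: z_α = 1.645.
Power = Φ(δ − 1.645) = Φ(0.069) = 0.5274.

Power ≈ 0.527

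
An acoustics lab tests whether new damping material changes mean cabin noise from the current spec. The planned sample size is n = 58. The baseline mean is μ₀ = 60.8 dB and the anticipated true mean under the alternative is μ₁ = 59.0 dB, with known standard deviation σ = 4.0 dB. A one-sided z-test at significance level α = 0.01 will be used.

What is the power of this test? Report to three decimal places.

Standardized effect: d = |μ₁ − μ₀| / σ = |59.0 − 60.8| / 4.0 = 0.4500
Noncentrality parameter: δ = d·√n = 0.4500 × √58 = 3.4271
Critical value for a one-sided test at α = 0.01: z_α = 2.326.
Power = Φ(δ − 2.326) = Φ(1.101) = 0.8645.

Power ≈ 0.864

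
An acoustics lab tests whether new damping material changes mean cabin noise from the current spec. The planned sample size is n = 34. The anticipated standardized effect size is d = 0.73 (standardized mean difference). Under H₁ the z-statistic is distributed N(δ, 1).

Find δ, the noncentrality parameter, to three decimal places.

The noncentrality parameter scales effect size by the design's sample-size factor: δ = d·√n = 0.73 × √34 = 4.2566

δ ≈ 4.257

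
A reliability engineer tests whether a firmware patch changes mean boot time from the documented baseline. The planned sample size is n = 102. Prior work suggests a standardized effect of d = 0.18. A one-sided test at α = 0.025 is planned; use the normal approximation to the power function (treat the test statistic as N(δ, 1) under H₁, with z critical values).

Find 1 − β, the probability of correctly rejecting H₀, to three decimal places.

Power ≈ 0.444

Noncentrality parameter: δ = d·√n = 0.18 × √102 = 1.8179
Critical value for a one-sided test at α = 0.025: z_α = 1.960.
Power = P(Z > 1.960 − δ) = Φ(-0.142) = 0.4435.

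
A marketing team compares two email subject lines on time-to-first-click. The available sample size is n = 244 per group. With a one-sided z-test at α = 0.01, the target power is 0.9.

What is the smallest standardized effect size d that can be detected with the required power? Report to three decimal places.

d ≈ 0.327

Required noncentrality: δ = z_{0.01} + z_{0.10} = 2.326 + 1.282 = 3.608.
δ = d·√(n/2) ⇒ d = δ/√(n/2) = 3.608/√(244/2) = 0.3266.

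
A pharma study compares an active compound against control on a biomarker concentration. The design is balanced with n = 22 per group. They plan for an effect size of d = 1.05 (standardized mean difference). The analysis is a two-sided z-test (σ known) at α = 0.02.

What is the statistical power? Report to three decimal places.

Power ≈ 0.876

Noncentrality parameter: δ = d·√(n/2) = 1.05 × √(22/2) = 3.4825
Critical value for a two-sided test at α = 0.02: z_{α/2} = 2.326.
Power = Φ(δ − 2.326) + Φ(−δ − 2.326) = Φ(1.156) + Φ(-5.809) = 0.8762 + 0.0000 = 0.8762.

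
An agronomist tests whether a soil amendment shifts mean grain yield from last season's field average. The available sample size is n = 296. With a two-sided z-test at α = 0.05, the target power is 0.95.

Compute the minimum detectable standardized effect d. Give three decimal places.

Required noncentrality: δ = z_{0.025} + z_{0.05} = 1.960 + 1.645 = 3.605.
(The second rejection-region term Φ(−δ − z_{α/2}) is negligible and dropped.)
δ = d·√n ⇒ d = δ/√n = 3.605/√296 = 0.2095.

d ≈ 0.210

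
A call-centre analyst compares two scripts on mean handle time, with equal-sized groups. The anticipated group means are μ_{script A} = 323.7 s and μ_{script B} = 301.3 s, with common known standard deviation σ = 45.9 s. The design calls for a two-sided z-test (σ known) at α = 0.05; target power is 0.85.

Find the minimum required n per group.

Standardized effect: d = |μ_{script A} − μ_{script B}| / σ = |323.7 − 301.3| / 45.9 = 0.4880
Set Φ(δ − 1.960) = 0.85; then δ − 1.960 = Φ⁻¹(0.85) = 1.036, giving δ = 2.996.
(For δ > 0 the lower-tail rejection region contributes negligibly to power, so the one-term inversion is standard.)
δ = d·√(n/2) ⇒ n = 2(δ/d)² = 2 × (2.996 / 0.4880)² = 75.40.
Round up to the next whole unit.

n = 76 per group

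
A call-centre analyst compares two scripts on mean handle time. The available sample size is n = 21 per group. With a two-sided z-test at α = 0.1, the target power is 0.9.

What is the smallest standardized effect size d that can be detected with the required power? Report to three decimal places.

Required noncentrality: δ = z_{0.05} + z_{0.10} = 1.645 + 1.282 = 2.926.
(The second rejection-region term Φ(−δ − z_{α/2}) is negligible and dropped.)
δ = d·√(n/2) ⇒ d = δ/√(n/2) = 2.926/√(21/2) = 0.9031.

d ≈ 0.903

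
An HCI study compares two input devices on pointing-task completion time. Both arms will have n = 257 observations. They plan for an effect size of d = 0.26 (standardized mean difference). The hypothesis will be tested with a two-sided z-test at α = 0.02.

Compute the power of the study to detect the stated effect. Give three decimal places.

Power ≈ 0.733

Noncentrality parameter: δ = d·√(n/2) = 0.26 × √(257/2) = 2.9473
Two-sided α = 0.02 → critical value z_{0.01} = 2.326.
Power = Φ(δ − 2.326) + Φ(−δ − 2.326) = Φ(0.621) + Φ(-5.274) = 0.7327 + 0.0000 = 0.7327.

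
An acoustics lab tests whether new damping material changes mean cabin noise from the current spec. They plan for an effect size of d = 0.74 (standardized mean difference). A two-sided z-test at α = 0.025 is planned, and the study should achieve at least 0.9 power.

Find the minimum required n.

For power 0.9 need Φ(δ − z_{0.0125}) = 0.9, so δ = z_{0.0125} + z_{0.10} = 2.241 + 1.282 = 3.523.
(For δ > 0 the lower-tail rejection region contributes negligibly to power, so the one-term inversion is standard.)
δ = d·√n ⇒ n = (δ/d)² = (3.523 / 0.74)² = 22.66.
Rounding up, n = 23.

n = 23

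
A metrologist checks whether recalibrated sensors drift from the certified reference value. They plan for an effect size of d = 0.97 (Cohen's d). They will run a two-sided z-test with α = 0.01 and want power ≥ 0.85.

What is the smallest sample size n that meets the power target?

Set Φ(δ − 2.576) = 0.85; then δ − 2.576 = Φ⁻¹(0.85) = 1.036, giving δ = 3.612.
(Ignoring the negligible lower-tail rejection probability gives the usual closed-form inversion.)
δ = d·√n ⇒ n = (δ/d)² = (3.612 / 0.97)² = 13.87.
Rounding up, n = 14.

n = 14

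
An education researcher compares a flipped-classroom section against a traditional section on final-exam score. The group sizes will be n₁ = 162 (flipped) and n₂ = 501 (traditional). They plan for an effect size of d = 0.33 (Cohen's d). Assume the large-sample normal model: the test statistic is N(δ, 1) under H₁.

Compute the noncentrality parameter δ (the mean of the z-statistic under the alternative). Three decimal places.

δ ≈ 3.651

The noncentrality parameter scales effect size by the design's sample-size factor: δ = d / √(1/n₁ + 1/n₂) = 0.33 / √(1/162 + 1/501) = 3.6512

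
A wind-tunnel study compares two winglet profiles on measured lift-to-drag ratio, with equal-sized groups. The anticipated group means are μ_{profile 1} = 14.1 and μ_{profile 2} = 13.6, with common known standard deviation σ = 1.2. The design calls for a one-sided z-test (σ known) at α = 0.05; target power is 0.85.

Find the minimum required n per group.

n = 83 per group

Standardized effect: d = |μ_{profile 1} − μ_{profile 2}| / σ = |14.1 − 13.6| / 1.2 = 0.4167
Set Φ(δ − 1.645) = 0.85; then δ − 1.645 = Φ⁻¹(0.85) = 1.036, giving δ = 2.681.
δ = d·√(n/2) ⇒ n = 2(δ/d)² = 2 × (2.681 / 0.4167)² = 82.82.
Round up to the next whole unit.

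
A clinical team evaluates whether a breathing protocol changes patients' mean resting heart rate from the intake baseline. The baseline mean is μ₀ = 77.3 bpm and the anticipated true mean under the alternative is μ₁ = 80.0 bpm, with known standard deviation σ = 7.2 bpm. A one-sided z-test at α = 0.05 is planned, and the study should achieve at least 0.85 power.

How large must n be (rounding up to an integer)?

n = 52

Standardized effect: d = |μ₁ − μ₀| / σ = |80.0 − 77.3| / 7.2 = 0.3750
Set Φ(δ − 1.645) = 0.85; then δ − 1.645 = Φ⁻¹(0.85) = 1.036, giving δ = 2.681.
δ = d·√n ⇒ n = (δ/d)² = (2.681 / 0.3750)² = 51.12.
Round up to the next whole unit.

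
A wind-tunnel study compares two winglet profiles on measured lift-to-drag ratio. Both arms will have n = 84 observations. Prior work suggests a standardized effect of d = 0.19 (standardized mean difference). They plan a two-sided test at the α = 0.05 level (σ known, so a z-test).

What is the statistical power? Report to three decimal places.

Noncentrality parameter: δ = d·√(n/2) = 0.19 × √(84/2) = 1.2313
Critical value for a two-sided test at α = 0.05: z_{α/2} = 1.960.
Power = Φ(δ − 1.960) + Φ(−δ − 1.960) = Φ(-0.729) + Φ(-3.191) = 0.2331 + 0.0007 = 0.2338.

Power ≈ 0.234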